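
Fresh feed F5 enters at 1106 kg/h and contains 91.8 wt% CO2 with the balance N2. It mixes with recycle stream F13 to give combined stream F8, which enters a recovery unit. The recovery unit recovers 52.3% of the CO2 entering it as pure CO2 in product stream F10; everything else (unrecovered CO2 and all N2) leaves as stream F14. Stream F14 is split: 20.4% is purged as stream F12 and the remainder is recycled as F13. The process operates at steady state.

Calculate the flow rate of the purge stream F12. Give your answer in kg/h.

250 kg/h

N2 enters only via F5 and leaves only via the purge: 1106×0.082 = 0.204×(N2 in F14), and the recovery unit passes all N2, so N2 in F8 = N2 in F14 = 444.57 kg/h.
CO2 in F8: m_A = 1106×0.918 + (1−0.204)·(1−0.523)·m_A, so m_A = 1015.3/0.6203 = 1636.8 kg/h.
F14 = (1−0.523)×1636.8 + 444.57 = 1225.3 kg/h.
Purge F12 = 0.204×1225.3 = 249.96 kg/h.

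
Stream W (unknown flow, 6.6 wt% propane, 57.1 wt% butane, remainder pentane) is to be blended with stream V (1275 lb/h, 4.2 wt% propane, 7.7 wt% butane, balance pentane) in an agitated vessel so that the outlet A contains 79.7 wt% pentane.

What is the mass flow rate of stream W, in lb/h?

246.8 lb/h

Let W be the unknown flow. Total out = 1275 + W.
pentane balance: 1123.3 + 0.363·W = 0.797·(1275 + W)
(0.363 − 0.797)·W = 0.797×1275 − 1123.3 = -107.1
W = -107.1 / -0.434 = 246.77 lb/h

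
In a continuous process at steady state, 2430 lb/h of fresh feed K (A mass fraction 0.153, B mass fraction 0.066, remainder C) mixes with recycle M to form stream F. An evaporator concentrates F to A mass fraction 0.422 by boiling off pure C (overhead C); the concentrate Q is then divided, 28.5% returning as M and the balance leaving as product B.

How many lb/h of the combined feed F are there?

2781 lb/h

Overall A balance (none leaves overhead): A in fresh feed = A in product, i.e. 2430×0.153 = (1−0.285)·Q·0.422.
Q = 371.79/(0.422×0.715) = 1232.2 lb/h.
Recycle M = 0.285×1232.2 = 351.18 lb/h.
Combined feed F = 2430 + 351.18 = 2781.2 lb/h.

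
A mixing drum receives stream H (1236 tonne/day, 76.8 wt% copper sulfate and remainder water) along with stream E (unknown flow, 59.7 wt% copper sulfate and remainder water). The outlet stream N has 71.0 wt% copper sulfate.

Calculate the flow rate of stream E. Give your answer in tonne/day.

Let E be the unknown flow. Total out = 1236 + E.
copper sulfate balance: 949.25 + 0.597·E = 0.710·(1236 + E)
(0.597 − 0.710)·E = 0.710×1236 − 949.25 = -71.688
E = -71.688 / -0.113 = 634.41 tonne/day

634.4 tonne/day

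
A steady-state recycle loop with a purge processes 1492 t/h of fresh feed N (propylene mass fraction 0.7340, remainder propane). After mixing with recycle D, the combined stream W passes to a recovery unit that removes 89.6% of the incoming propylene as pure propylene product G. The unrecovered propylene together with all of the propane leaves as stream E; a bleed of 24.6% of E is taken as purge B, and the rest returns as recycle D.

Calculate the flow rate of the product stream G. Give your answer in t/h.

propylene in W: m_A = 1492×0.734 + (1−0.246)·(1−0.896)·m_A, so m_A = 1095.1/0.9216 = 1188.3 t/h.
Product G = 0.896×1188.3 = 1064.7 t/h.

1065 t/h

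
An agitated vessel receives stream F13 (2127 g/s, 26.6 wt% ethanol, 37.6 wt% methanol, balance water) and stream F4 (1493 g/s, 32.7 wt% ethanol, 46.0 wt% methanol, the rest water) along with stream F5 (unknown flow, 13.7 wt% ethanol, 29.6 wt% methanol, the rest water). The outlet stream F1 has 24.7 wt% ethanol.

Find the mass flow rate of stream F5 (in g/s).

Let F5 be the unknown flow. Total out = 3620 + F5.
ethanol balance: 1054 + 0.137·F5 = 0.247·(3620 + F5)
(0.137 − 0.247)·F5 = 0.247×3620 − 1054 = -159.85
F5 = -159.85 / -0.110 = 1453.2 g/s

1453 g/s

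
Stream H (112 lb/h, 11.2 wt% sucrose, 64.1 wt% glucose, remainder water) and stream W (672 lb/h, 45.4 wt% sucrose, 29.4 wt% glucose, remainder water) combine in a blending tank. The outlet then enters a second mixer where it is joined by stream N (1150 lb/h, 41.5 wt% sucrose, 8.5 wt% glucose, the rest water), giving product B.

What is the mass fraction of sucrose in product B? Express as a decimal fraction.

0.411

Overall, product flow = 1934 lb/h.
sucrose in = 112×0.112 + 672×0.454 + 1150×0.415 = 794.88 lb/h.
sucrose fraction in B = 0.411.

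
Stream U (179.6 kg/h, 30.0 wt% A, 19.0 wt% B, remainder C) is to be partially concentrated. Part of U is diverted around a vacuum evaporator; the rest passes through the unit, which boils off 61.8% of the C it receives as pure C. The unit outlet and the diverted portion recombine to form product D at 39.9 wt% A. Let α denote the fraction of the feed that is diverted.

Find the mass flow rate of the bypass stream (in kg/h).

38.21 kg/h

All 179.6×0.300 = 53.88 kg/h of A reaches D, so D = 53.88/0.399 = 135.04 kg/h and vapour = 44.562 kg/h.
The evaporator receives (1−α)·179.6 of feed at 0.510 C and removes 0.618 of that C:
0.618×0.510×(1−α)×179.6 = 44.562
(1−α) = 44.562/56.606 = 0.7872;  α = 0.2128.
Bypass flow = 0.2128×179.6 = 38.213 kg/h.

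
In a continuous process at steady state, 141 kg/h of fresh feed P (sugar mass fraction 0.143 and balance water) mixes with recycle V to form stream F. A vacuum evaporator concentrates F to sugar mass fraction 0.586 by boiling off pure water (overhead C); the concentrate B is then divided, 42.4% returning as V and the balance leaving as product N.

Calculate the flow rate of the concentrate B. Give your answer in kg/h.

59.74 kg/h

Overall sugar balance (none leaves overhead): sugar in fresh feed = sugar in product, i.e. 141×0.143 = (1−0.424)·B·0.586.
B = 20.163/(0.586×0.576) = 59.736 kg/h.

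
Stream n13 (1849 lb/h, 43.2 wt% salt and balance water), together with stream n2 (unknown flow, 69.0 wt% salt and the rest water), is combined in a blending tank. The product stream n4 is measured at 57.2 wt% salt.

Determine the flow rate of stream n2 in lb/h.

2194 lb/h

Let n2 be the unknown flow. Total out = 1849 + n2.
salt balance: 798.77 + 0.690·n2 = 0.572·(1849 + n2)
(0.690 − 0.572)·n2 = 0.572×1849 − 798.77 = 258.86
n2 = 258.86 / 0.118 = 2193.7 lb/h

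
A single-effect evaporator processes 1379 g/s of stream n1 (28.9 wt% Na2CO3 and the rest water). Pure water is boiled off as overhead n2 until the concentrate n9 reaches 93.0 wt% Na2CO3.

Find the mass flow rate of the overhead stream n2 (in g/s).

950.5 g/s

Na2CO3 is conserved: 1379×0.289 = 398.53 g/s all reports to the concentrate.
Concentrate = 398.53/(target fraction) = 428.53 g/s.
Overhead = 1379 − 428.53 = 950.47 g/s.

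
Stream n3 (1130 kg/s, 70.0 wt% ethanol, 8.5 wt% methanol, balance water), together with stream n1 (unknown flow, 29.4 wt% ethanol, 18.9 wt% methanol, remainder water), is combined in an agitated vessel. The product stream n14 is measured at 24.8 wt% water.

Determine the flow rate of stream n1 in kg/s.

Let n1 be the unknown flow. Total out = 1130 + n1.
water balance: 242.95 + 0.517·n1 = 0.248·(1130 + n1)
(0.517 − 0.248)·n1 = 0.248×1130 − 242.95 = 37.29
n1 = 37.29 / 0.269 = 138.62 kg/s

138.6 kg/s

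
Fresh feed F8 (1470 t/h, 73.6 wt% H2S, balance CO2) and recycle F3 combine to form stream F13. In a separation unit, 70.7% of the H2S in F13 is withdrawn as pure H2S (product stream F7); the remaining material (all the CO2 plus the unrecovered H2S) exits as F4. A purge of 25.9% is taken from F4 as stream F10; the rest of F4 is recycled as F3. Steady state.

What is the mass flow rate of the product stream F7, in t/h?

977 t/h

H2S in F13: m_A = 1470×0.736 + (1−0.259)·(1−0.707)·m_A, so m_A = 1081.9/0.7829 = 1382 t/h.
Product F7 = 0.707×1382 = 977.05 t/h.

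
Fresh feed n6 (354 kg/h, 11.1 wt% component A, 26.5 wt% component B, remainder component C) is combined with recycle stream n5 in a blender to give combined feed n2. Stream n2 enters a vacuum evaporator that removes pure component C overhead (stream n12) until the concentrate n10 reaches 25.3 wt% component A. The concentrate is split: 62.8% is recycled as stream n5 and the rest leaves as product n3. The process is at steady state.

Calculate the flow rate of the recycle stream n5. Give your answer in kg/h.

Overall component A balance (none leaves overhead): component A in fresh feed = component A in product, i.e. 354×0.111 = (1−0.628)·n10·0.253.
n10 = 39.294/(0.253×0.372) = 417.51 kg/h.
Recycle n5 = 0.628×417.51 = 262.19 kg/h.

262.2 kg/h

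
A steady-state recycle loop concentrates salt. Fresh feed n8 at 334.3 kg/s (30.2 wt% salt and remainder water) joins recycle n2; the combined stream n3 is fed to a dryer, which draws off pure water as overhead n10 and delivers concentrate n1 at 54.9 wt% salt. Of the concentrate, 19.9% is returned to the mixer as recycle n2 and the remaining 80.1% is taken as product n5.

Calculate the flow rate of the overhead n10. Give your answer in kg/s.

150.4 kg/s

Overall salt balance (none leaves overhead): salt in fresh feed = salt in product, i.e. 334.3×0.302 = (1−0.199)·n1·0.549.
n1 = 100.96/(0.549×0.801) = 229.58 kg/s.
Recycle n2 = 0.199×229.58 = 45.687 kg/s.
Combined feed n3 = 334.3 + 45.687 = 379.99 kg/s.
Overhead n10 = n3 − n1 = 379.99 − 229.58 = 150.4 kg/s.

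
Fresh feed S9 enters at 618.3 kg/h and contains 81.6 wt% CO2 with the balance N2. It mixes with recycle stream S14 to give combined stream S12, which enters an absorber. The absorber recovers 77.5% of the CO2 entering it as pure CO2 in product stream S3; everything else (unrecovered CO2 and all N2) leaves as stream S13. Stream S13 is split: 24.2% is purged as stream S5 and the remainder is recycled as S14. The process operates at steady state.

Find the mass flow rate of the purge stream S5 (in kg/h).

N2 enters only via S9 and leaves only via the purge: 618.3×0.184 = 0.242×(N2 in S13), and the absorber passes all N2, so N2 in S12 = N2 in S13 = 470.11 kg/h.
CO2 in S12: m_A = 618.3×0.816 + (1−0.242)·(1−0.775)·m_A, so m_A = 504.53/0.8295 = 608.27 kg/h.
S13 = (1−0.775)×608.27 + 470.11 = 606.97 kg/h.
Purge S5 = 0.242×606.97 = 146.89 kg/h.

146.9 kg/h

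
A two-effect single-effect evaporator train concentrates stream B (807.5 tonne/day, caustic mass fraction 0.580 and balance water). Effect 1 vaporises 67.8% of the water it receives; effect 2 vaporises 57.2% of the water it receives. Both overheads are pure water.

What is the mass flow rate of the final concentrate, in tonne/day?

515.1 tonne/day

water in feed = 807.5×0.420 = 339.15 tonne/day.
After stage 1: water left = (1−0.678)×339.15 = 109.21; stream total = 577.56 tonne/day.
After stage 2: water left = (1−0.572)×109.21 = 46.74; final concentrate = 515.09 tonne/day.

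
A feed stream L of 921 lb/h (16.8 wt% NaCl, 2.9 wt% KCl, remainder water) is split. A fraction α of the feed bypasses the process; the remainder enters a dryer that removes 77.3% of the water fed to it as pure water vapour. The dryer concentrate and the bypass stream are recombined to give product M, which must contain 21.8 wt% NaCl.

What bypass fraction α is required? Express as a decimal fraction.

All 921×0.168 = 154.73 lb/h of NaCl reaches M, so M = 154.73/0.218 = 709.76 lb/h and vapour = 211.24 lb/h.
The evaporator receives (1−α)·921 of feed at 0.803 water and removes 0.773 of that water:
0.773×0.803×(1−α)×921 = 211.24
(1−α) = 211.24/571.68 = 0.3695;  α = 0.6305.

0.630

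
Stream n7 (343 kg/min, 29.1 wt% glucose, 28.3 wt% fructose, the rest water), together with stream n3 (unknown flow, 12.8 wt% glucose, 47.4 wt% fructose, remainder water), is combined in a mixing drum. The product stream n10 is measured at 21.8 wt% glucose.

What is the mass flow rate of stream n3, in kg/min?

Let n3 be the unknown flow. Total out = 343 + n3.
glucose balance: 99.813 + 0.128·n3 = 0.218·(343 + n3)
(0.128 − 0.218)·n3 = 0.218×343 − 99.813 = -25.039
n3 = -25.039 / -0.090 = 278.21 kg/min

278.2 kg/min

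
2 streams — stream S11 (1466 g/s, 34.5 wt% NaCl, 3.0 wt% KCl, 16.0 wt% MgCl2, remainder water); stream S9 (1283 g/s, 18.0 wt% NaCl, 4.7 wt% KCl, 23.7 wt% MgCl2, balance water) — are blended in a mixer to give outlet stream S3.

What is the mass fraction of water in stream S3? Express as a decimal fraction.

Total flow out = 1466 + 1283 = 2749 g/s.
water in = 1466×0.465 + 1283×0.536 = 1369.4 g/s.
water mass fraction in S3 = 1369.4/2749 = 0.498.

0.498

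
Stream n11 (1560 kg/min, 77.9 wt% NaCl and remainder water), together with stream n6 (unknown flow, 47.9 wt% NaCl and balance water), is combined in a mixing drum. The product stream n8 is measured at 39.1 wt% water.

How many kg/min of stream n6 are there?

Let n6 be the unknown flow. Total out = 1560 + n6.
water balance: 344.76 + 0.521·n6 = 0.391·(1560 + n6)
(0.521 − 0.391)·n6 = 0.391×1560 − 344.76 = 265.2
n6 = 265.2 / 0.130 = 2040 kg/min

2040 kg/min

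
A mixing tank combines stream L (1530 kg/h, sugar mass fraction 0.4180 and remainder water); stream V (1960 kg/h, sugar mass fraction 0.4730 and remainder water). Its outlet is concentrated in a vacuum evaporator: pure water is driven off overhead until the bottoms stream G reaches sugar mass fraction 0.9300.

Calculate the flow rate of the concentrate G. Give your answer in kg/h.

1685 kg/h

sugar entering = 1530×0.418 + 1960×0.473 = 1566.6 kg/h.
All sugar reports to G, so G = 1566.6/0.930 = 1684.5 kg/h.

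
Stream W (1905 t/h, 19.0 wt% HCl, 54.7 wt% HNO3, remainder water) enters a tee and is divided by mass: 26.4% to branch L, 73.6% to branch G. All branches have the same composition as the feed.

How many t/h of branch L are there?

Branch L flow = 0.264×1905 = 502.92 t/h.

502.9 t/h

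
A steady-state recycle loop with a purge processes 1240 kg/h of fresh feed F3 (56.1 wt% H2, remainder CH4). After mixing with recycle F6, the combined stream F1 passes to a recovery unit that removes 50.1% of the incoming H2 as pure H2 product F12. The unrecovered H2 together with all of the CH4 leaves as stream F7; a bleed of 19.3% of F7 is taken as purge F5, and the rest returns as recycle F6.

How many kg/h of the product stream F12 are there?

H2 in F1: m_A = 1240×0.561 + (1−0.193)·(1−0.501)·m_A, so m_A = 695.64/0.5973 = 1164.6 kg/h.
Product F12 = 0.501×1164.6 = 583.48 kg/h.

583.5 kg/h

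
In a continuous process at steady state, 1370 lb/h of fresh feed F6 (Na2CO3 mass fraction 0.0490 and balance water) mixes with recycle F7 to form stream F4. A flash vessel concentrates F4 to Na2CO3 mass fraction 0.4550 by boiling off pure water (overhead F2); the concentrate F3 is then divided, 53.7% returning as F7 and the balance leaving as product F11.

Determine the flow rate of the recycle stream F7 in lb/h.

Overall Na2CO3 balance (none leaves overhead): Na2CO3 in fresh feed = Na2CO3 in product, i.e. 1370×0.049 = (1−0.537)·F3·0.455.
F3 = 67.13/(0.455×0.463) = 318.66 lb/h.
Recycle F7 = 0.537×318.66 = 171.12 lb/h.

171.1 lb/h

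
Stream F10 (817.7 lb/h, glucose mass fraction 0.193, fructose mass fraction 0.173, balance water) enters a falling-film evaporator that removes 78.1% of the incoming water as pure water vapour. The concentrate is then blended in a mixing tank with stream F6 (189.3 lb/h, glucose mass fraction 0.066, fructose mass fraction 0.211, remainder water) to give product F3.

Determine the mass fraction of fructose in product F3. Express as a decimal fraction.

Vapour removed = 0.781×0.634×817.7 = 404.89 lb/h; concentrate = 412.81 lb/h.
fructose reaching the mixer = 141.46 (from concentrate) + 189.3×0.211 = 181.4 lb/h.
Product flow = 412.81 + 189.3 = 602.11 lb/h; fructose fraction = 0.301.

0.301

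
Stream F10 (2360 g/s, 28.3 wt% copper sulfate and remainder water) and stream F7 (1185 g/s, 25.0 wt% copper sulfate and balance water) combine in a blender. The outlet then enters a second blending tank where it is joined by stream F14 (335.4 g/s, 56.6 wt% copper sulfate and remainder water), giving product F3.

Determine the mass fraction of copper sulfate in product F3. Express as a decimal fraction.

0.297

Overall, product flow = 3880.4 g/s.
copper sulfate in = 2360×0.283 + 1185×0.250 + 335.4×0.566 = 1154 g/s.
copper sulfate fraction in F3 = 0.297.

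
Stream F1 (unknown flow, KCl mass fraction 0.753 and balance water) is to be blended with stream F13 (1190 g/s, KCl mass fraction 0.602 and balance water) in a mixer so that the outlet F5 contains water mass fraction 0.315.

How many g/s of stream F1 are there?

Let F1 be the unknown flow. Total out = 1190 + F1.
water balance: 473.62 + 0.247·F1 = 0.315·(1190 + F1)
(0.247 − 0.315)·F1 = 0.315×1190 − 473.62 = -98.77
F1 = -98.77 / -0.068 = 1452.5 g/s

1452 g/s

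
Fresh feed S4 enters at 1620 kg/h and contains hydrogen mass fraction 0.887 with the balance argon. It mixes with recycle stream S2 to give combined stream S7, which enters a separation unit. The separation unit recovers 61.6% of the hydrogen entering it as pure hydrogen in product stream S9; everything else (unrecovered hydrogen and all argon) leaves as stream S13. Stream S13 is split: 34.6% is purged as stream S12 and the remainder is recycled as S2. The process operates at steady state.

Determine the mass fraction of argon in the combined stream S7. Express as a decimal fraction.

0.216

argon enters only via S4 and leaves only via the purge: 1620×0.113 = 0.346×(argon in S13), and the separation unit passes all argon, so argon in S7 = argon in S13 = 529.08 kg/h.
hydrogen in S7: m_A = 1620×0.887 + (1−0.346)·(1−0.616)·m_A, so m_A = 1436.9/0.7489 = 1918.8 kg/h.
S7 = 1918.8 + 529.08 = 2447.9 kg/h.
argon fraction in S7 = 529.08/2447.9 = 0.216.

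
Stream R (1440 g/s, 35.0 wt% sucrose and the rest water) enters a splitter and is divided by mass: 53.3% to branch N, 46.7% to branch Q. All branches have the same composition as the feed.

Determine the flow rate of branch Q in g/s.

Branch Q flow = 0.467×1440 = 672.48 g/s.

672.5 g/s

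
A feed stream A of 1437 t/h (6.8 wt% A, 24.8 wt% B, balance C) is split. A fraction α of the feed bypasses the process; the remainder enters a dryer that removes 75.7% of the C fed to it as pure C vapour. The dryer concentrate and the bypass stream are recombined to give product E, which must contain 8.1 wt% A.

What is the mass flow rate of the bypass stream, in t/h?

991.6 t/h

All 1437×0.068 = 97.716 t/h of A reaches E, so E = 97.716/0.081 = 1206.4 t/h and vapour = 230.63 t/h.
The evaporator receives (1−α)·1437 of feed at 0.684 C and removes 0.757 of that C:
0.757×0.684×(1−α)×1437 = 230.63
(1−α) = 230.63/744.06 = 0.3100;  α = 0.6900.
Bypass flow = 0.6900×1437 = 991.59 t/h.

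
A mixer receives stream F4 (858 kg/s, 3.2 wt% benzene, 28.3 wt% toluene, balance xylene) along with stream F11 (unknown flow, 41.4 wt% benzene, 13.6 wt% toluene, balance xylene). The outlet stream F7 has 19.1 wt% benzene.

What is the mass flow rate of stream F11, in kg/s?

611.8 kg/s

Let F11 be the unknown flow. Total out = 858 + F11.
benzene balance: 27.456 + 0.414·F11 = 0.191·(858 + F11)
(0.414 − 0.191)·F11 = 0.191×858 − 27.456 = 136.42
F11 = 136.42 / 0.223 = 611.76 kg/s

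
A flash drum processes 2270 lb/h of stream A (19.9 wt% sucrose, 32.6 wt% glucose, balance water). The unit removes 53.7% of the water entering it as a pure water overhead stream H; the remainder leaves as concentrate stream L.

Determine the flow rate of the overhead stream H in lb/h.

579 lb/h

water entering = 2270×0.475 = 1078.2 lb/h; overhead removed = 0.537×1078.2 = 579.02 lb/h.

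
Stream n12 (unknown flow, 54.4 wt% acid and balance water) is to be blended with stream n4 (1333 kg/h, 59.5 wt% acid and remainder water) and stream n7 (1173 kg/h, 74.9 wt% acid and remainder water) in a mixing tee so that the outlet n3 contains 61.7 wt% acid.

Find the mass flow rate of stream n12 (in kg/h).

1719 kg/h

Let n12 be the unknown flow. Total out = 2506 + n12.
acid balance: 1671.7 + 0.544·n12 = 0.617·(2506 + n12)
(0.544 − 0.617)·n12 = 0.617×2506 − 1671.7 = -125.51
n12 = -125.51 / -0.073 = 1719.3 kg/h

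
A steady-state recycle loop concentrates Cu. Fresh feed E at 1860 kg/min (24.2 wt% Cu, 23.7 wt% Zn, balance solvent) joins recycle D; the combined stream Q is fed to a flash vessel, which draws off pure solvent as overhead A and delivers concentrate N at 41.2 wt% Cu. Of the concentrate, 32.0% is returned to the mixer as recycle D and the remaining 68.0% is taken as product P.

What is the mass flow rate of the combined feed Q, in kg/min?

2374 kg/min

Overall Cu balance (none leaves overhead): Cu in fresh feed = Cu in product, i.e. 1860×0.242 = (1−0.320)·N·0.412.
N = 450.12/(0.412×0.680) = 1606.7 kg/min.
Recycle D = 0.320×1606.7 = 514.13 kg/min.
Combined feed Q = 1860 + 514.13 = 2374.1 kg/min.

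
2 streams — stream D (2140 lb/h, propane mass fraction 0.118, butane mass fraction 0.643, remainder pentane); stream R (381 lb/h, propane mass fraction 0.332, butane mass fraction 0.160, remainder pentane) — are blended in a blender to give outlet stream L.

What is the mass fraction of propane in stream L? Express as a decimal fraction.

Total flow out = 2140 + 381 = 2521 lb/h.
propane in = 2140×0.118 + 381×0.332 = 379.01 lb/h.
propane mass fraction in L = 379.01/2521 = 0.150.

0.150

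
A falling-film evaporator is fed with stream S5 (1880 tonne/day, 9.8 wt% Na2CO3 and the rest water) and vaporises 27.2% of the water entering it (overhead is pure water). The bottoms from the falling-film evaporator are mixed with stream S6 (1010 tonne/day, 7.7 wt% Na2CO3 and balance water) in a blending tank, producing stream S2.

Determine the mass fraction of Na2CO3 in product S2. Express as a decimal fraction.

0.1079

Vapour removed = 0.272×0.902×1880 = 461.25 tonne/day; concentrate = 1418.8 tonne/day.
Na2CO3 reaching the mixer = 184.24 (from concentrate) + 1010×0.077 = 262.01 tonne/day.
Product flow = 1418.8 + 1010 = 2428.8 tonne/day; Na2CO3 fraction = 0.1079.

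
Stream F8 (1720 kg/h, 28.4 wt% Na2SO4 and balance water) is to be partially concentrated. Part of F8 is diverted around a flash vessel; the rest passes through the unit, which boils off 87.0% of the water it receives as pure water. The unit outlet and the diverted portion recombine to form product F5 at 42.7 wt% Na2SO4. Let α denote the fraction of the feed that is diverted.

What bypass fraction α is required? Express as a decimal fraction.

0.462

All 1720×0.284 = 488.48 kg/h of Na2SO4 reaches F5, so F5 = 488.48/0.427 = 1144 kg/h and vapour = 576.02 kg/h.
The evaporator receives (1−α)·1720 of feed at 0.716 water and removes 0.870 of that water:
0.870×0.716×(1−α)×1720 = 576.02
(1−α) = 576.02/1071.4 = 0.5376;  α = 0.4624.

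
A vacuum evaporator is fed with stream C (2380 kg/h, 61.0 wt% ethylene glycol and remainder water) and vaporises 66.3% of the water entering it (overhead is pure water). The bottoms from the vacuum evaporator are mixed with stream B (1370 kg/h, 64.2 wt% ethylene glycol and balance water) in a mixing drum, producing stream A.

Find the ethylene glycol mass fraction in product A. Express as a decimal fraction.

Vapour removed = 0.663×0.390×2380 = 615.4 kg/h; concentrate = 1764.6 kg/h.
ethylene glycol reaching the mixer = 1451.8 (from concentrate) + 1370×0.642 = 2331.3 kg/h.
Product flow = 1764.6 + 1370 = 3134.6 kg/h; ethylene glycol fraction = 0.744.

0.744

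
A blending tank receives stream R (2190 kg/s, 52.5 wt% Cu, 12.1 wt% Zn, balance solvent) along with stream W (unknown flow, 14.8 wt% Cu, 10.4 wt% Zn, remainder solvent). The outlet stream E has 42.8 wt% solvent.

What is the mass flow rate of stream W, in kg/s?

506.4 kg/s

Let W be the unknown flow. Total out = 2190 + W.
solvent balance: 775.26 + 0.748·W = 0.428·(2190 + W)
(0.748 − 0.428)·W = 0.428×2190 − 775.26 = 162.06
W = 162.06 / 0.320 = 506.44 kg/s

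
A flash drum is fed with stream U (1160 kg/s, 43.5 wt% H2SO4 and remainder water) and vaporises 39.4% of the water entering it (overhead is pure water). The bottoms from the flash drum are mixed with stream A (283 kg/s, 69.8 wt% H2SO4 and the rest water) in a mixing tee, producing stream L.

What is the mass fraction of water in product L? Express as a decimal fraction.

0.4074

Vapour removed = 0.394×0.565×1160 = 258.23 kg/s; concentrate = 901.77 kg/s.
water reaching the mixer = 397.17 (from concentrate) + 283×0.302 = 482.64 kg/s.
Product flow = 901.77 + 283 = 1184.8 kg/s; water fraction = 0.4074.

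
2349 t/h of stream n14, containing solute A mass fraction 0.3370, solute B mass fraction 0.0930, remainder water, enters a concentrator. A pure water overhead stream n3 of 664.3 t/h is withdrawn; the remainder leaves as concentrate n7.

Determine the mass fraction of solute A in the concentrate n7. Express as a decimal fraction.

solute A is not removed: 2349×0.337 = 791.61 t/h of solute A enters n7.
Concentrate = 2349 − 664.3 = 1684.7 t/h.
Mass fraction = 791.61/1684.7 = 0.4699.

0.4699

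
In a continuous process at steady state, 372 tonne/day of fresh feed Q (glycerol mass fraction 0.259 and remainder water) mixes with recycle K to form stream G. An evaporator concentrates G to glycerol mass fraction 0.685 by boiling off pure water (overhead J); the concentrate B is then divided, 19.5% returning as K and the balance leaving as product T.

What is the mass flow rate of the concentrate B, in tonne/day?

Overall glycerol balance (none leaves overhead): glycerol in fresh feed = glycerol in product, i.e. 372×0.259 = (1−0.195)·B·0.685.
B = 96.348/(0.685×0.805) = 174.73 tonne/day.

174.7 tonne/day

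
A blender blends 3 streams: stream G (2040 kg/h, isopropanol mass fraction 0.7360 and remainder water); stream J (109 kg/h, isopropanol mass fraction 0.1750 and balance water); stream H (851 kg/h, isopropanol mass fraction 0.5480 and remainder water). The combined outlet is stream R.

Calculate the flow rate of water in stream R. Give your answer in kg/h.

1013 kg/h

water out = water in = 2040×0.264 + 109×0.825 + 851×0.452 = 1013.1 kg/h.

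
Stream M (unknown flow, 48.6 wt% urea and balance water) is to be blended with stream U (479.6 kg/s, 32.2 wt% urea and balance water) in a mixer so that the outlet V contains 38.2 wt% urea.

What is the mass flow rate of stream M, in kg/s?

276.7 kg/s

Let M be the unknown flow. Total out = 479.6 + M.
urea balance: 154.43 + 0.486·M = 0.382·(479.6 + M)
(0.486 − 0.382)·M = 0.382×479.6 − 154.43 = 28.776
M = 28.776 / 0.104 = 276.69 kg/s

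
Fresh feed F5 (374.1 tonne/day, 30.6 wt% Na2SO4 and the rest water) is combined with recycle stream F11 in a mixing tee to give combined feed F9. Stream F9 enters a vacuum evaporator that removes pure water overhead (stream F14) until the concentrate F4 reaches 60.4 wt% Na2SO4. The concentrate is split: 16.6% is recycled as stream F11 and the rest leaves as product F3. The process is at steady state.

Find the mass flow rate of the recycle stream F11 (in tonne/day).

Overall Na2SO4 balance (none leaves overhead): Na2SO4 in fresh feed = Na2SO4 in product, i.e. 374.1×0.306 = (1−0.166)·F4·0.604.
F4 = 114.47/(0.604×0.834) = 227.25 tonne/day.
Recycle F11 = 0.166×227.25 = 37.724 tonne/day.

37.72 tonne/day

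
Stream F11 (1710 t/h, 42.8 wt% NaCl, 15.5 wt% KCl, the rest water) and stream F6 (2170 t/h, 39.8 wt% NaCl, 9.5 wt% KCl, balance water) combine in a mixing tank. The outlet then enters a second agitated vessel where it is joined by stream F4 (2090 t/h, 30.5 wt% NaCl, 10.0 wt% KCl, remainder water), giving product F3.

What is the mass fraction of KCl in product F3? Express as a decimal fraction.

Overall, product flow = 5970 t/h.
KCl in = 1710×0.155 + 2170×0.095 + 2090×0.100 = 680.2 t/h.
KCl fraction in F3 = 0.114.

0.114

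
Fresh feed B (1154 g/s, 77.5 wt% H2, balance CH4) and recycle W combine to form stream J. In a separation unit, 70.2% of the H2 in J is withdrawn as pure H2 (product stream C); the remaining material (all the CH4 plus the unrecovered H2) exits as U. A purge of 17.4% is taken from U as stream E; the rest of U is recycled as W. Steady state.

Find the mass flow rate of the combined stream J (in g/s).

CH4 enters only via B and leaves only via the purge: 1154×0.225 = 0.174×(CH4 in U), and the separation unit passes all CH4, so CH4 in J = CH4 in U = 1492.2 g/s.
H2 in J: m_A = 1154×0.775 + (1−0.174)·(1−0.702)·m_A, so m_A = 894.35/0.7539 = 1186.4 g/s.
J = 1186.4 + 1492.2 = 2678.6 g/s.

2679 g/s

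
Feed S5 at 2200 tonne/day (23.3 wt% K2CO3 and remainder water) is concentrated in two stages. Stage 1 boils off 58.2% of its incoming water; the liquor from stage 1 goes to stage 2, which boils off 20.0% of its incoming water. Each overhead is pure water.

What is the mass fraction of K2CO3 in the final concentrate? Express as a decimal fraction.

water in feed = 2200×0.767 = 1687.4 tonne/day.
After stage 1: water left = (1−0.582)×1687.4 = 705.33; stream total = 1217.9 tonne/day.
After stage 2: water left = (1−0.200)×705.33 = 564.27; final concentrate = 1076.9 tonne/day.
K2CO3 fraction = 512.6/1076.9 = 0.4760.

0.4760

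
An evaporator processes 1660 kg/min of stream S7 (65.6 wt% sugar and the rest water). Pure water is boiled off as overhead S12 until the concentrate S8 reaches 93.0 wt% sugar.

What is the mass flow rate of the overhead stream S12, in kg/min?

sugar is conserved: 1660×0.656 = 1089 kg/min all reports to the concentrate.
Concentrate = 1089/(target fraction) = 1170.9 kg/min.
Overhead = 1660 − 1170.9 = 489.08 kg/min.

489.1 kg/min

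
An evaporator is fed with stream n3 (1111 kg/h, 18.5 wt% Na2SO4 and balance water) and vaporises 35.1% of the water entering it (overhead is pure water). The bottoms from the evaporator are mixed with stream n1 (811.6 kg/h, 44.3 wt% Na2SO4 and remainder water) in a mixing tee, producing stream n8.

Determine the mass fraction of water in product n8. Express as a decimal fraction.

0.648

Vapour removed = 0.351×0.815×1111 = 317.82 kg/h; concentrate = 793.18 kg/h.
water reaching the mixer = 587.65 (from concentrate) + 811.6×0.557 = 1039.7 kg/h.
Product flow = 793.18 + 811.6 = 1604.8 kg/h; water fraction = 0.648.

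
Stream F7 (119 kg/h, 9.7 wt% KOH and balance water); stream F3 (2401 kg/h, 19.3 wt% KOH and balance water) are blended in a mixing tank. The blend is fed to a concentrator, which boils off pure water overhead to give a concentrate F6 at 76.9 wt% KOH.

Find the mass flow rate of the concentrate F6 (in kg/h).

617.6 kg/h

KOH entering = 119×0.097 + 2401×0.193 = 474.94 kg/h.
All KOH reports to F6, so F6 = 474.94/0.769 = 617.6 kg/h.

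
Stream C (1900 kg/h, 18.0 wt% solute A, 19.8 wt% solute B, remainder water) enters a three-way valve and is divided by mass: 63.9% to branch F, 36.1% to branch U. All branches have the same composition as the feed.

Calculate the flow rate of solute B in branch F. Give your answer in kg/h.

Branch F total = 0.639×1900 = 1214.1 kg/h.
solute B in F = 0.198×1214.1 = 240.39 kg/h.

240.4 kg/h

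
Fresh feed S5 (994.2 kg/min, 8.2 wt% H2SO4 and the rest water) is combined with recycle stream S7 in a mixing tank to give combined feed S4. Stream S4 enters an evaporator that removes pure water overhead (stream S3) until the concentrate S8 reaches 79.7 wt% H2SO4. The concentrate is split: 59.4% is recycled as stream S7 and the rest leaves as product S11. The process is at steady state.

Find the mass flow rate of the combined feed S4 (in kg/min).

Overall H2SO4 balance (none leaves overhead): H2SO4 in fresh feed = H2SO4 in product, i.e. 994.2×0.082 = (1−0.594)·S8·0.797.
S8 = 81.524/(0.797×0.406) = 251.94 kg/min.
Recycle S7 = 0.594×251.94 = 149.65 kg/min.
Combined feed S4 = 994.2 + 149.65 = 1143.9 kg/min.

1144 kg/min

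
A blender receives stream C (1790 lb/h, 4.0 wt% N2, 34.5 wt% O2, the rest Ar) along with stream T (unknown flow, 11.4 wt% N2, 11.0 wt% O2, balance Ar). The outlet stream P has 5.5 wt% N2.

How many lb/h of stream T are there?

Let T be the unknown flow. Total out = 1790 + T.
N2 balance: 71.6 + 0.114·T = 0.055·(1790 + T)
(0.114 − 0.055)·T = 0.055×1790 − 71.6 = 26.85
T = 26.85 / 0.059 = 455.08 lb/h

455.1 lb/h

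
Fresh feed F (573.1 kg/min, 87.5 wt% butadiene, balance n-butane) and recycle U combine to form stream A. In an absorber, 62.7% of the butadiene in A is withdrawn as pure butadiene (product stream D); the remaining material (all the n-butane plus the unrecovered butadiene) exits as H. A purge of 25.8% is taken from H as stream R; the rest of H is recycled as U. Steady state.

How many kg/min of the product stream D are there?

butadiene in A: m_A = 573.1×0.875 + (1−0.258)·(1−0.627)·m_A, so m_A = 501.46/0.7232 = 693.36 kg/min.
Product D = 0.627×693.36 = 434.74 kg/min.

434.7 kg/min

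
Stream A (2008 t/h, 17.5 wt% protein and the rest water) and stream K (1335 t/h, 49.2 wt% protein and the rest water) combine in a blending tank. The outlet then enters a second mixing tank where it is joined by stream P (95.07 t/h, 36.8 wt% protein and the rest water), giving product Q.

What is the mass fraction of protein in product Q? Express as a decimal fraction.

0.3034

Overall, product flow = 3438.1 t/h.
protein in = 2008×0.175 + 1335×0.492 + 95.07×0.368 = 1043.2 t/h.
protein fraction in Q = 0.3034.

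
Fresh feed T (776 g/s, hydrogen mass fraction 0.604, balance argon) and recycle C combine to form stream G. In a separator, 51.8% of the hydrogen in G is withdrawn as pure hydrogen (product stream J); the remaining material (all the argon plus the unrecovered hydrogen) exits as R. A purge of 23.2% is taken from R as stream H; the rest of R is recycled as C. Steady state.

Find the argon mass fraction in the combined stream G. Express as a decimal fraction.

0.640

argon enters only via T and leaves only via the purge: 776×0.396 = 0.232×(argon in R), and the separator passes all argon, so argon in G = argon in R = 1324.6 g/s.
hydrogen in G: m_A = 776×0.604 + (1−0.232)·(1−0.518)·m_A, so m_A = 468.7/0.6298 = 744.18 g/s.
G = 744.18 + 1324.6 = 2068.7 g/s.
argon fraction in G = 1324.6/2068.7 = 0.640.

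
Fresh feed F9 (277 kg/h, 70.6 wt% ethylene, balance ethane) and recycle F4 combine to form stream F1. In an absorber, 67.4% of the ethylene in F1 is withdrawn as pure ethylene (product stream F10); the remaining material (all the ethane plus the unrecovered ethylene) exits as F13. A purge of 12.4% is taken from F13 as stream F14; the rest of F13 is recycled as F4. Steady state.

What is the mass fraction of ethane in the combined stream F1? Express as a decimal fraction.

0.706

ethane enters only via F9 and leaves only via the purge: 277×0.294 = 0.124×(ethane in F13), and the absorber passes all ethane, so ethane in F1 = ethane in F13 = 656.76 kg/h.
ethylene in F1: m_A = 277×0.706 + (1−0.124)·(1−0.674)·m_A, so m_A = 195.56/0.7144 = 273.73 kg/h.
F1 = 273.73 + 656.76 = 930.49 kg/h.
ethane fraction in F1 = 656.76/930.49 = 0.706.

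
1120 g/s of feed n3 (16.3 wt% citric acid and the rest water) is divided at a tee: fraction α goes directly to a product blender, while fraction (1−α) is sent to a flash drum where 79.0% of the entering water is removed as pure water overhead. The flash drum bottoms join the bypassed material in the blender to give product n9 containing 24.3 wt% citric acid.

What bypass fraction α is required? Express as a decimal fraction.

0.502

All 1120×0.163 = 182.56 g/s of citric acid reaches n9, so n9 = 182.56/0.243 = 751.28 g/s and vapour = 368.72 g/s.
The evaporator receives (1−α)·1120 of feed at 0.837 water and removes 0.790 of that water:
0.790×0.837×(1−α)×1120 = 368.72
(1−α) = 368.72/740.58 = 0.4979;  α = 0.5021.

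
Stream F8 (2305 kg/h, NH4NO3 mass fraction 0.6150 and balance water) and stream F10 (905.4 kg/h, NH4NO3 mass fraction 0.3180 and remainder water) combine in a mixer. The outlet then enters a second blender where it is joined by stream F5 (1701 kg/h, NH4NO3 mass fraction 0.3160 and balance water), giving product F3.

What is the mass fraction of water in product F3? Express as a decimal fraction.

Overall, product flow = 4911.4 kg/h.
water in = 2305×0.385 + 905.4×0.682 + 1701×0.684 = 2668.4 kg/h.
water fraction in F3 = 0.5433.

0.5433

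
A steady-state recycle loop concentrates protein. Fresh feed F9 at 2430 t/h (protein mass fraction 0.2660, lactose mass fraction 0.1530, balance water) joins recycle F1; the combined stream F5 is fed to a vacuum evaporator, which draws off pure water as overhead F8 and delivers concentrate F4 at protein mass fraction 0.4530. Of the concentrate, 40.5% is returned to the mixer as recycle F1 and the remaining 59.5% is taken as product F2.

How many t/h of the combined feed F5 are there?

Overall protein balance (none leaves overhead): protein in fresh feed = protein in product, i.e. 2430×0.266 = (1−0.405)·F4·0.453.
F4 = 646.38/(0.453×0.595) = 2398.1 t/h.
Recycle F1 = 0.405×2398.1 = 971.24 t/h.
Combined feed F5 = 2430 + 971.24 = 3401.2 t/h.

3401 t/h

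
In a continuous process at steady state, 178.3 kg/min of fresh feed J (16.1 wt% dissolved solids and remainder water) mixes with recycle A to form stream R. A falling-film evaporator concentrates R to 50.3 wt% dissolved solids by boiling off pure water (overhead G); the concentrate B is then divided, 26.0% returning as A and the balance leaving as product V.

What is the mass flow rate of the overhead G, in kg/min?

Overall dissolved solids balance (none leaves overhead): dissolved solids in fresh feed = dissolved solids in product, i.e. 178.3×0.161 = (1−0.260)·B·0.503.
B = 28.706/(0.503×0.740) = 77.122 kg/min.
Recycle A = 0.260×77.122 = 20.052 kg/min.
Combined feed R = 178.3 + 20.052 = 198.35 kg/min.
Overhead G = R − B = 198.35 − 77.122 = 121.23 kg/min.

121.2 kg/min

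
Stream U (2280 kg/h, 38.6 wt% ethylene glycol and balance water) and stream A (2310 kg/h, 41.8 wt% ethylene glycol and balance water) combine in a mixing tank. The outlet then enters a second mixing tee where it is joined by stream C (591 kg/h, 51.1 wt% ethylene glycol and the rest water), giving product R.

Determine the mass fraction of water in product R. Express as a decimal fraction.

Overall, product flow = 5181 kg/h.
water in = 2280×0.614 + 2310×0.582 + 591×0.489 = 3033.3 kg/h.
water fraction in R = 0.585.

0.585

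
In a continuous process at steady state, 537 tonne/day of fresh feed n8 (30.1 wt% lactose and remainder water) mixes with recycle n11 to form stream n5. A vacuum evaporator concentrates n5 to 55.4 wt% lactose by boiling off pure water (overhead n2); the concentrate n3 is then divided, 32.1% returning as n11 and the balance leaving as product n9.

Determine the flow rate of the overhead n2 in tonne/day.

245.2 tonne/day

Overall lactose balance (none leaves overhead): lactose in fresh feed = lactose in product, i.e. 537×0.301 = (1−0.321)·n3·0.554.
n3 = 161.64/(0.554×0.679) = 429.7 tonne/day.
Recycle n11 = 0.321×429.7 = 137.93 tonne/day.
Combined feed n5 = 537 + 137.93 = 674.93 tonne/day.
Overhead n2 = n5 − n3 = 674.93 − 429.7 = 245.24 tonne/day.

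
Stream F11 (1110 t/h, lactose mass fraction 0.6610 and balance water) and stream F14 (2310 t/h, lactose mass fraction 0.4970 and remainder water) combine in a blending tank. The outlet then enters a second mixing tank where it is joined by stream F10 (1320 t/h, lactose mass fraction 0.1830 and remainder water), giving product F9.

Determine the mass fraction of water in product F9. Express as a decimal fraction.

Overall, product flow = 4740 t/h.
water in = 1110×0.339 + 2310×0.503 + 1320×0.817 = 2616.7 t/h.
water fraction in F9 = 0.5520.

0.5520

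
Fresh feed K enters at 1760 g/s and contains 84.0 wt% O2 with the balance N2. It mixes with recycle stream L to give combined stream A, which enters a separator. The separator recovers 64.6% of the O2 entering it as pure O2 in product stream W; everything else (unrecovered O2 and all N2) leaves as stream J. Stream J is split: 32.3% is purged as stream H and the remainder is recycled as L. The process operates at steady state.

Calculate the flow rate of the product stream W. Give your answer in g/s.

O2 in A: m_A = 1760×0.840 + (1−0.323)·(1−0.646)·m_A, so m_A = 1478.4/0.7603 = 1944.4 g/s.
Product W = 0.646×1944.4 = 1256.1 g/s.

1256 g/s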